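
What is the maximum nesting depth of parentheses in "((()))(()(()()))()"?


Input: "((()))(()(()()))()"
Tracking depth:
  Position 0 '(': depth becomes 1
  Position 1 '(': depth becomes 2
  Position 2 '(': depth becomes 3
  Position 3 ')': depth becomes 2
  Position 4 ')': depth becomes 1
  Position 5 ')': depth becomes 0
  Position 6 '(': depth becomes 1
  Position 7 '(': depth becomes 2
  Position 8 ')': depth becomes 1
  Position 9 '(': depth becomes 2
  Position 10 '(': depth becomes 3
  Position 11 ')': depth becomes 2
  Position 12 '(': depth becomes 3
  Position 13 ')': depth becomes 2
  Position 14 ')': depth becomes 1
  Position 15 ')': depth becomes 0
  Position 16 '(': depth becomes 1
  Position 17 ')': depth becomes 0
Maximum depth reached: 3

3


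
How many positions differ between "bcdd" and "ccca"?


Comparing "bcdd" and "ccca" position by position:
  Position 0: 'b' vs 'c' => DIFFER
  Position 1: 'c' vs 'c' => same
  Position 2: 'd' vs 'c' => DIFFER
  Position 3: 'd' vs 'a' => DIFFER
Positions that differ: 3

3


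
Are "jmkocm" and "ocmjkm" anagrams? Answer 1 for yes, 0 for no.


Strings: "jmkocm", "ocmjkm"
Sorted first:  cjkmmo
Sorted second: cjkmmo
Sorted forms match => anagrams

1


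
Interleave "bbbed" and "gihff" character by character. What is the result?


Interleaving "bbbed" and "gihff":
  Position 0: 'b' from first, 'g' from second => "bg"
  Position 1: 'b' from first, 'i' from second => "bi"
  Position 2: 'b' from first, 'h' from second => "bh"
  Position 3: 'e' from first, 'f' from second => "ef"
  Position 4: 'd' from first, 'f' from second => "df"
Result: bgbibhefdf

bgbibhefdf


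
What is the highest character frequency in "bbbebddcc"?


Input: bbbebddcc
Character counts:
  'b': 4
  'c': 2
  'd': 2
  'e': 1
Maximum frequency: 4

4


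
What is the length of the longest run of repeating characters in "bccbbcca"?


Input: "bccbbcca"
Scanning for longest run:
  Position 1 ('c'): new char, reset run to 1
  Position 2 ('c'): continues run of 'c', length=2
  Position 3 ('b'): new char, reset run to 1
  Position 4 ('b'): continues run of 'b', length=2
  Position 5 ('c'): new char, reset run to 1
  Position 6 ('c'): continues run of 'c', length=2
  Position 7 ('a'): new char, reset run to 1
Longest run: 'c' with length 2

2


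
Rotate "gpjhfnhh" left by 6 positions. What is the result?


Input: "gpjhfnhh", rotate left by 6
First 6 characters: "gpjhfn"
Remaining characters: "hh"
Concatenate remaining + first: "hh" + "gpjhfn" = "hhgpjhfn"

hhgpjhfn


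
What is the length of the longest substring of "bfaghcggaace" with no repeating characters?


Input: "bfaghcggaace"
Sliding window (track last position of each char):
  Position 0 ('b'): window [0,0] length 1 -- new best
  Position 1 ('f'): window [0,1] length 2 -- new best
  Position 2 ('a'): window [0,2] length 3 -- new best
  Position 3 ('g'): window [0,3] length 4 -- new best
  Position 4 ('h'): window [0,4] length 5 -- new best
  Position 5 ('c'): window [0,5] length 6 -- new best
  Position 6 ('g'): repeat (last at 3), move window start to 4
  Position 6 ('g'): window [4,6] length 3
  Position 7 ('g'): repeat (last at 6), move window start to 7
  Position 7 ('g'): window [7,7] length 1
  Position 8 ('a'): window [7,8] length 2
  Position 9 ('a'): repeat (last at 8), move window start to 9
  Position 9 ('a'): window [9,9] length 1
  Position 10 ('c'): window [9,10] length 2
  Position 11 ('e'): window [9,11] length 3
Longest substring with no repeats: "bfaghc" with length 6

6


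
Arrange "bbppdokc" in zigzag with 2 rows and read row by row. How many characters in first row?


Zigzag "bbppdokc" into 2 rows:
Placing characters:
  'b' => row 0
  'b' => row 1
  'p' => row 0
  'p' => row 1
  'd' => row 0
  'o' => row 1
  'k' => row 0
  'c' => row 1
Rows:
  Row 0: "bpdk"
  Row 1: "bpoc"
First row length: 4

4


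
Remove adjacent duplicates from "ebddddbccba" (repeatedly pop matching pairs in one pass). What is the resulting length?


Input: ebddddbccba
Stack-based adjacent duplicate removal:
  Read 'e': push. Stack: e
  Read 'b': push. Stack: eb
  Read 'd': push. Stack: ebd
  Read 'd': matches stack top 'd' => pop. Stack: eb
  Read 'd': push. Stack: ebd
  Read 'd': matches stack top 'd' => pop. Stack: eb
  Read 'b': matches stack top 'b' => pop. Stack: e
  Read 'c': push. Stack: ec
  Read 'c': matches stack top 'c' => pop. Stack: e
  Read 'b': push. Stack: eb
  Read 'a': push. Stack: eba
Final stack: "eba" (length 3)

3


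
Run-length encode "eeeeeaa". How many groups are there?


Input: eeeeeaa
Scanning for consecutive runs:
  Group 1: 'e' x 5 (positions 0-4)
  Group 2: 'a' x 2 (positions 5-6)
Total groups: 2

2


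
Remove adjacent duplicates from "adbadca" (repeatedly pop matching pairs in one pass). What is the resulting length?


Input: adbadca
Stack-based adjacent duplicate removal:
  Read 'a': push. Stack: a
  Read 'd': push. Stack: ad
  Read 'b': push. Stack: adb
  Read 'a': push. Stack: adba
  Read 'd': push. Stack: adbad
  Read 'c': push. Stack: adbadc
  Read 'a': push. Stack: adbadca
Final stack: "adbadca" (length 7)

7


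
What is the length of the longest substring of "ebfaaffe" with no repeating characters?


Input: "ebfaaffe"
Sliding window (track last position of each char):
  Position 0 ('e'): window [0,0] length 1 -- new best
  Position 1 ('b'): window [0,1] length 2 -- new best
  Position 2 ('f'): window [0,2] length 3 -- new best
  Position 3 ('a'): window [0,3] length 4 -- new best
  Position 4 ('a'): repeat (last at 3), move window start to 4
  Position 4 ('a'): window [4,4] length 1
  Position 5 ('f'): window [4,5] length 2
  Position 6 ('f'): repeat (last at 5), move window start to 6
  Position 6 ('f'): window [6,6] length 1
  Position 7 ('e'): window [6,7] length 2
Longest substring with no repeats: "ebfa" with length 4

4


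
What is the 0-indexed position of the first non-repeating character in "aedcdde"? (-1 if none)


Input: aedcdde
Character frequencies:
  'a': 1
  'c': 1
  'd': 3
  'e': 2
Scanning left to right for freq == 1:
  Position 0 ('a'): unique! => answer = 0

0


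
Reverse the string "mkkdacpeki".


Input: mkkdacpeki
Reading characters right to left:
  Position 9: 'i'
  Position 8: 'k'
  Position 7: 'e'
  Position 6: 'p'
  Position 5: 'c'
  Position 4: 'a'
  Position 3: 'd'
  Position 2: 'k'
  Position 1: 'k'
  Position 0: 'm'
Reversed: ikepcadkkm

ikepcadkkm


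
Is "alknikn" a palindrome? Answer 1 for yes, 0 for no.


Input: alknikn
Reversed: nkinkla
  Compare pos 0 ('a') with pos 6 ('n'): MISMATCH
  Compare pos 1 ('l') with pos 5 ('k'): MISMATCH
  Compare pos 2 ('k') with pos 4 ('i'): MISMATCH
Result: not a palindrome

0


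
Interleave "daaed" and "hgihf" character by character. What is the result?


Interleaving "daaed" and "hgihf":
  Position 0: 'd' from first, 'h' from second => "dh"
  Position 1: 'a' from first, 'g' from second => "ag"
  Position 2: 'a' from first, 'i' from second => "ai"
  Position 3: 'e' from first, 'h' from second => "eh"
  Position 4: 'd' from first, 'f' from second => "df"
Result: dhagaiehdf

dhagaiehdf


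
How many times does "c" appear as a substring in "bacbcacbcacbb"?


Searching for "c" in "bacbcacbcacbb"
Scanning each position:
  Position 0: "b" => no
  Position 1: "a" => no
  Position 2: "c" => MATCH
  Position 3: "b" => no
  Position 4: "c" => MATCH
  Position 5: "a" => no
  Position 6: "c" => MATCH
  Position 7: "b" => no
  Position 8: "c" => MATCH
  Position 9: "a" => no
  Position 10: "c" => MATCH
  Position 11: "b" => no
  Position 12: "b" => no
Total occurrences: 5

5


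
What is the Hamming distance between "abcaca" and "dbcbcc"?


Comparing "abcaca" and "dbcbcc" position by position:
  Position 0: 'a' vs 'd' => differ
  Position 1: 'b' vs 'b' => same
  Position 2: 'c' vs 'c' => same
  Position 3: 'a' vs 'b' => differ
  Position 4: 'c' vs 'c' => same
  Position 5: 'a' vs 'c' => differ
Total differences (Hamming distance): 3

3


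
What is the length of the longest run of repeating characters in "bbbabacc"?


Input: "bbbabacc"
Scanning for longest run:
  Position 1 ('b'): continues run of 'b', length=2
  Position 2 ('b'): continues run of 'b', length=3
  Position 3 ('a'): new char, reset run to 1
  Position 4 ('b'): new char, reset run to 1
  Position 5 ('a'): new char, reset run to 1
  Position 6 ('c'): new char, reset run to 1
  Position 7 ('c'): continues run of 'c', length=2
Longest run: 'b' with length 3

3


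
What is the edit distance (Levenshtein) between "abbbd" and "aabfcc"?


Computing edit distance: "abbbd" -> "aabfcc"
DP table:
           a    a    b    f    c    c
      0    1    2    3    4    5    6
  a   1    0    1    2    3    4    5
  b   2    1    1    1    2    3    4
  b   3    2    2    1    2    3    4
  b   4    3    3    2    2    3    4
  d   5    4    4    3    3    3    4
Edit distance = dp[5][6] = 4

4


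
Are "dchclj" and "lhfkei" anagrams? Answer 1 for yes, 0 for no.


Strings: "dchclj", "lhfkei"
Sorted first:  ccdhjl
Sorted second: efhikl
Differ at position 0: 'c' vs 'e' => not anagrams

0


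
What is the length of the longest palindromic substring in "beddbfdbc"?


Input: "beddbfdbc"
Checking substrings for palindromes:
  [2:4] "dd" (len 2) => palindrome
Longest palindromic substring: "dd" with length 2

2


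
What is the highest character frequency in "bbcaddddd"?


Input: bbcaddddd
Character counts:
  'a': 1
  'b': 2
  'c': 1
  'd': 5
Maximum frequency: 5

5


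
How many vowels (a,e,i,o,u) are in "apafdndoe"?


Input: apafdndoe
Checking each character:
  'a' at position 0: vowel (running total: 1)
  'p' at position 1: consonant
  'a' at position 2: vowel (running total: 2)
  'f' at position 3: consonant
  'd' at position 4: consonant
  'n' at position 5: consonant
  'd' at position 6: consonant
  'o' at position 7: vowel (running total: 3)
  'e' at position 8: vowel (running total: 4)
Total vowels: 4

4


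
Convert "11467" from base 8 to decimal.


Input: "11467" in base 8
Positional expansion:
  Digit '1' (value 1) x 8^4 = 4096
  Digit '1' (value 1) x 8^3 = 512
  Digit '4' (value 4) x 8^2 = 256
  Digit '6' (value 6) x 8^1 = 48
  Digit '7' (value 7) x 8^0 = 7
Sum = 4919

4919


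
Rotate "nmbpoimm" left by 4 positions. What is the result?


Input: "nmbpoimm", rotate left by 4
First 4 characters: "nmbp"
Remaining characters: "oimm"
Concatenate remaining + first: "oimm" + "nmbp" = "oimmnmbp"

oimmnmbp


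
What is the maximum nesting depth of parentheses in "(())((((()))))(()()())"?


Input: "(())((((()))))(()()())"
Tracking depth:
  Position 0 '(': depth becomes 1
  Position 1 '(': depth becomes 2
  Position 2 ')': depth becomes 1
  Position 3 ')': depth becomes 0
  Position 4 '(': depth becomes 1
  Position 5 '(': depth becomes 2
  Position 6 '(': depth becomes 3
  Position 7 '(': depth becomes 4
  Position 8 '(': depth becomes 5
  Position 9 ')': depth becomes 4
  Position 10 ')': depth becomes 3
  Position 11 ')': depth becomes 2
  Position 12 ')': depth becomes 1
  Position 13 ')': depth becomes 0
  Position 14 '(': depth becomes 1
  Position 15 '(': depth becomes 2
  Position 16 ')': depth becomes 1
  Position 17 '(': depth becomes 2
  Position 18 ')': depth becomes 1
  Position 19 '(': depth becomes 2
  Position 20 ')': depth becomes 1
  Position 21 ')': depth becomes 0
Maximum depth reached: 5

5


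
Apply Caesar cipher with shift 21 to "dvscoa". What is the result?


Caesar cipher: shift "dvscoa" by 21
  'd' (pos 3) + 21 = pos 24 = 'y'
  'v' (pos 21) + 21 = pos 16 = 'q'
  's' (pos 18) + 21 = pos 13 = 'n'
  'c' (pos 2) + 21 = pos 23 = 'x'
  'o' (pos 14) + 21 = pos 9 = 'j'
  'a' (pos 0) + 21 = pos 21 = 'v'
Result: yqnxjv

yqnxjv


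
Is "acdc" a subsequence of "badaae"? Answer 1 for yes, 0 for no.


Check if "acdc" is a subsequence of "badaae"
Greedy scan:
  Position 0 ('b'): no match needed
  Position 1 ('a'): matches sub[0] = 'a'
  Position 2 ('d'): no match needed
  Position 3 ('a'): no match needed
  Position 4 ('a'): no match needed
  Position 5 ('e'): no match needed
Only matched 1/4 characters => not a subsequence

0


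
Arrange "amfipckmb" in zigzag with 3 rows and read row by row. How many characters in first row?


Zigzag "amfipckmb" into 3 rows:
Placing characters:
  'a' => row 0
  'm' => row 1
  'f' => row 2
  'i' => row 1
  'p' => row 0
  'c' => row 1
  'k' => row 2
  'm' => row 1
  'b' => row 0
Rows:
  Row 0: "apb"
  Row 1: "micm"
  Row 2: "fk"
First row length: 3

3


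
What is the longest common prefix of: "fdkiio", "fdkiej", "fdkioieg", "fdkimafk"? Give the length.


Words: fdkiio, fdkiej, fdkioieg, fdkimafk
  Position 0: all 'f' => match
  Position 1: all 'd' => match
  Position 2: all 'k' => match
  Position 3: all 'i' => match
  Position 4: ('i', 'e', 'o', 'm') => mismatch, stop
LCP = "fdki" (length 4)

4


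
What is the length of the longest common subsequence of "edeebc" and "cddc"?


LCS of "edeebc" and "cddc"
DP table:
           c    d    d    c
      0    0    0    0    0
  e   0    0    0    0    0
  d   0    0    1    1    1
  e   0    0    1    1    1
  e   0    0    1    1    1
  b   0    0    1    1    1
  c   0    1    1    1    2
LCS length = dp[6][4] = 2

2


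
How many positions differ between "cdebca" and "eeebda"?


Comparing "cdebca" and "eeebda" position by position:
  Position 0: 'c' vs 'e' => DIFFER
  Position 1: 'd' vs 'e' => DIFFER
  Position 2: 'e' vs 'e' => same
  Position 3: 'b' vs 'b' => same
  Position 4: 'c' vs 'd' => DIFFER
  Position 5: 'a' vs 'a' => same
Positions that differ: 3

3


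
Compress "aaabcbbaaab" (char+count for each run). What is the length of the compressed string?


Input: aaabcbbaaab
Runs:
  'a' x 3 => "a3"
  'b' x 1 => "b1"
  'c' x 1 => "c1"
  'b' x 2 => "b2"
  'a' x 3 => "a3"
  'b' x 1 => "b1"
Compressed: "a3b1c1b2a3b1"
Compressed length: 12

12


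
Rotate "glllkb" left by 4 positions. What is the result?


Input: "glllkb", rotate left by 4
First 4 characters: "glll"
Remaining characters: "kb"
Concatenate remaining + first: "kb" + "glll" = "kbglll"

kbglll


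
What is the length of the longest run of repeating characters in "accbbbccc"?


Input: "accbbbccc"
Scanning for longest run:
  Position 1 ('c'): new char, reset run to 1
  Position 2 ('c'): continues run of 'c', length=2
  Position 3 ('b'): new char, reset run to 1
  Position 4 ('b'): continues run of 'b', length=2
  Position 5 ('b'): continues run of 'b', length=3
  Position 6 ('c'): new char, reset run to 1
  Position 7 ('c'): continues run of 'c', length=2
  Position 8 ('c'): continues run of 'c', length=3
Longest run: 'b' with length 3

3


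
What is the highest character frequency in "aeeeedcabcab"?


Input: aeeeedcabcab
Character counts:
  'a': 3
  'b': 2
  'c': 2
  'd': 1
  'e': 4
Maximum frequency: 4

4


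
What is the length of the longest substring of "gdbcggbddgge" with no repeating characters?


Input: "gdbcggbddgge"
Sliding window (track last position of each char):
  Position 0 ('g'): window [0,0] length 1 -- new best
  Position 1 ('d'): window [0,1] length 2 -- new best
  Position 2 ('b'): window [0,2] length 3 -- new best
  Position 3 ('c'): window [0,3] length 4 -- new best
  Position 4 ('g'): repeat (last at 0), move window start to 1
  Position 4 ('g'): window [1,4] length 4
  Position 5 ('g'): repeat (last at 4), move window start to 5
  Position 5 ('g'): window [5,5] length 1
  Position 6 ('b'): window [5,6] length 2
  Position 7 ('d'): window [5,7] length 3
  Position 8 ('d'): repeat (last at 7), move window start to 8
  Position 8 ('d'): window [8,8] length 1
  Position 9 ('g'): window [8,9] length 2
  Position 10 ('g'): repeat (last at 9), move window start to 10
  Position 10 ('g'): window [10,10] length 1
  Position 11 ('e'): window [10,11] length 2
Longest substring with no repeats: "gdbc" with length 4

4


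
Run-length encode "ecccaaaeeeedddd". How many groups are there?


Input: ecccaaaeeeedddd
Scanning for consecutive runs:
  Group 1: 'e' x 1 (positions 0-0)
  Group 2: 'c' x 3 (positions 1-3)
  Group 3: 'a' x 3 (positions 4-6)
  Group 4: 'e' x 4 (positions 7-10)
  Group 5: 'd' x 4 (positions 11-14)
Total groups: 5

5


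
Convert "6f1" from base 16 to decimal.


Input: "6f1" in base 16
Positional expansion:
  Digit '6' (value 6) x 16^2 = 1536
  Digit 'f' (value 15) x 16^1 = 240
  Digit '1' (value 1) x 16^0 = 1
Sum = 1777

1777


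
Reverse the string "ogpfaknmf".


Input: ogpfaknmf
Reading characters right to left:
  Position 8: 'f'
  Position 7: 'm'
  Position 6: 'n'
  Position 5: 'k'
  Position 4: 'a'
  Position 3: 'f'
  Position 2: 'p'
  Position 1: 'g'
  Position 0: 'o'
Reversed: fmnkafpgo

fmnkafpgo


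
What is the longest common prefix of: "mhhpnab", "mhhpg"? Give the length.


Words: mhhpnab, mhhpg
  Position 0: all 'm' => match
  Position 1: all 'h' => match
  Position 2: all 'h' => match
  Position 3: all 'p' => match
  Position 4: ('n', 'g') => mismatch, stop
LCP = "mhhp" (length 4)

4


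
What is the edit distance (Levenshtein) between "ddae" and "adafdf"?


Computing edit distance: "ddae" -> "adafdf"
DP table:
           a    d    a    f    d    f
      0    1    2    3    4    5    6
  d   1    1    1    2    3    4    5
  d   2    2    1    2    3    3    4
  a   3    2    2    1    2    3    4
  e   4    3    3    2    2    3    4
Edit distance = dp[4][6] = 4

4


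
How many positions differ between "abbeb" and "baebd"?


Comparing "abbeb" and "baebd" position by position:
  Position 0: 'a' vs 'b' => DIFFER
  Position 1: 'b' vs 'a' => DIFFER
  Position 2: 'b' vs 'e' => DIFFER
  Position 3: 'e' vs 'b' => DIFFER
  Position 4: 'b' vs 'd' => DIFFER
Positions that differ: 5

5


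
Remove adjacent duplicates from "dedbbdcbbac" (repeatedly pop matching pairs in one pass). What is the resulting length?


Input: dedbbdcbbac
Stack-based adjacent duplicate removal:
  Read 'd': push. Stack: d
  Read 'e': push. Stack: de
  Read 'd': push. Stack: ded
  Read 'b': push. Stack: dedb
  Read 'b': matches stack top 'b' => pop. Stack: ded
  Read 'd': matches stack top 'd' => pop. Stack: de
  Read 'c': push. Stack: dec
  Read 'b': push. Stack: decb
  Read 'b': matches stack top 'b' => pop. Stack: dec
  Read 'a': push. Stack: deca
  Read 'c': push. Stack: decac
Final stack: "decac" (length 5)

5


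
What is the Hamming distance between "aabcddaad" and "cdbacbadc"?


Comparing "aabcddaad" and "cdbacbadc" position by position:
  Position 0: 'a' vs 'c' => differ
  Position 1: 'a' vs 'd' => differ
  Position 2: 'b' vs 'b' => same
  Position 3: 'c' vs 'a' => differ
  Position 4: 'd' vs 'c' => differ
  Position 5: 'd' vs 'b' => differ
  Position 6: 'a' vs 'a' => same
  Position 7: 'a' vs 'd' => differ
  Position 8: 'd' vs 'c' => differ
Total differences (Hamming distance): 7

7


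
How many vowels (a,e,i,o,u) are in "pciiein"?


Input: pciiein
Checking each character:
  'p' at position 0: consonant
  'c' at position 1: consonant
  'i' at position 2: vowel (running total: 1)
  'i' at position 3: vowel (running total: 2)
  'e' at position 4: vowel (running total: 3)
  'i' at position 5: vowel (running total: 4)
  'n' at position 6: consonant
Total vowels: 4

4


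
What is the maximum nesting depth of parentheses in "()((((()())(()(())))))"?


Input: "()((((()())(()(())))))"
Tracking depth:
  Position 0 '(': depth becomes 1
  Position 1 ')': depth becomes 0
  Position 2 '(': depth becomes 1
  Position 3 '(': depth becomes 2
  Position 4 '(': depth becomes 3
  Position 5 '(': depth becomes 4
  Position 6 '(': depth becomes 5
  Position 7 ')': depth becomes 4
  Position 8 '(': depth becomes 5
  Position 9 ')': depth becomes 4
  Position 10 ')': depth becomes 3
  Position 11 '(': depth becomes 4
  Position 12 '(': depth becomes 5
  Position 13 ')': depth becomes 4
  Position 14 '(': depth becomes 5
  Position 15 '(': depth becomes 6
  Position 16 ')': depth becomes 5
  Position 17 ')': depth becomes 4
  Position 18 ')': depth becomes 3
  Position 19 ')': depth becomes 2
  Position 20 ')': depth becomes 1
  Position 21 ')': depth becomes 0
Maximum depth reached: 6

6


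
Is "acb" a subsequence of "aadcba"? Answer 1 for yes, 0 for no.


Check if "acb" is a subsequence of "aadcba"
Greedy scan:
  Position 0 ('a'): matches sub[0] = 'a'
  Position 1 ('a'): no match needed
  Position 2 ('d'): no match needed
  Position 3 ('c'): matches sub[1] = 'c'
  Position 4 ('b'): matches sub[2] = 'b'
  Position 5 ('a'): no match needed
All 3 characters matched => is a subsequence

1


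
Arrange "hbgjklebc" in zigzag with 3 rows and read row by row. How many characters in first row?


Zigzag "hbgjklebc" into 3 rows:
Placing characters:
  'h' => row 0
  'b' => row 1
  'g' => row 2
  'j' => row 1
  'k' => row 0
  'l' => row 1
  'e' => row 2
  'b' => row 1
  'c' => row 0
Rows:
  Row 0: "hkc"
  Row 1: "bjlb"
  Row 2: "ge"
First row length: 3

3


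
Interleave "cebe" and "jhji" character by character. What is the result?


Interleaving "cebe" and "jhji":
  Position 0: 'c' from first, 'j' from second => "cj"
  Position 1: 'e' from first, 'h' from second => "eh"
  Position 2: 'b' from first, 'j' from second => "bj"
  Position 3: 'e' from first, 'i' from second => "ei"
Result: cjehbjei

cjehbjei


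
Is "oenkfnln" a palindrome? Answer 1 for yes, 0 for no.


Input: oenkfnln
Reversed: nlnfkneo
  Compare pos 0 ('o') with pos 7 ('n'): MISMATCH
  Compare pos 1 ('e') with pos 6 ('l'): MISMATCH
  Compare pos 2 ('n') with pos 5 ('n'): match
  Compare pos 3 ('k') with pos 4 ('f'): MISMATCH
Result: not a palindrome

0


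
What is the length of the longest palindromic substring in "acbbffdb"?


Input: "acbbffdb"
Checking substrings for palindromes:
  [2:4] "bb" (len 2) => palindrome
  [4:6] "ff" (len 2) => palindrome
Longest palindromic substring: "bb" with length 2

2


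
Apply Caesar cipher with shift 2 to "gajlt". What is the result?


Caesar cipher: shift "gajlt" by 2
  'g' (pos 6) + 2 = pos 8 = 'i'
  'a' (pos 0) + 2 = pos 2 = 'c'
  'j' (pos 9) + 2 = pos 11 = 'l'
  'l' (pos 11) + 2 = pos 13 = 'n'
  't' (pos 19) + 2 = pos 21 = 'v'
Result: iclnv

iclnv


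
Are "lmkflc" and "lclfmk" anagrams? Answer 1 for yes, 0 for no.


Strings: "lmkflc", "lclfmk"
Sorted first:  cfkllm
Sorted second: cfkllm
Sorted forms match => anagrams

1


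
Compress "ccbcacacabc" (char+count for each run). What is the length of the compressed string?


Input: ccbcacacabc
Runs:
  'c' x 2 => "c2"
  'b' x 1 => "b1"
  'c' x 1 => "c1"
  'a' x 1 => "a1"
  'c' x 1 => "c1"
  'a' x 1 => "a1"
  'c' x 1 => "c1"
  'a' x 1 => "a1"
  'b' x 1 => "b1"
  'c' x 1 => "c1"
Compressed: "c2b1c1a1c1a1c1a1b1c1"
Compressed length: 20

20


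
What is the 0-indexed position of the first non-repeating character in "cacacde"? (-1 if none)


Input: cacacde
Character frequencies:
  'a': 2
  'c': 3
  'd': 1
  'e': 1
Scanning left to right for freq == 1:
  Position 0 ('c'): freq=3, skip
  Position 1 ('a'): freq=2, skip
  Position 2 ('c'): freq=3, skip
  Position 3 ('a'): freq=2, skip
  Position 4 ('c'): freq=3, skip
  Position 5 ('d'): unique! => answer = 5

5


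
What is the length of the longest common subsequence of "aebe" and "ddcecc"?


LCS of "aebe" and "ddcecc"
DP table:
           d    d    c    e    c    c
      0    0    0    0    0    0    0
  a   0    0    0    0    0    0    0
  e   0    0    0    0    1    1    1
  b   0    0    0    0    1    1    1
  e   0    0    0    0    1    1    1
LCS length = dp[4][6] = 1

1


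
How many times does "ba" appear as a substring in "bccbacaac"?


Searching for "ba" in "bccbacaac"
Scanning each position:
  Position 0: "bc" => no
  Position 1: "cc" => no
  Position 2: "cb" => no
  Position 3: "ba" => MATCH
  Position 4: "ac" => no
  Position 5: "ca" => no
  Position 6: "aa" => no
  Position 7: "ac" => no
Total occurrences: 1

1


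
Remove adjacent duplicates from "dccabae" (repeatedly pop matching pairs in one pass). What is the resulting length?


Input: dccabae
Stack-based adjacent duplicate removal:
  Read 'd': push. Stack: d
  Read 'c': push. Stack: dc
  Read 'c': matches stack top 'c' => pop. Stack: d
  Read 'a': push. Stack: da
  Read 'b': push. Stack: dab
  Read 'a': push. Stack: daba
  Read 'e': push. Stack: dabae
Final stack: "dabae" (length 5)

5


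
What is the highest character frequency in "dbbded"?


Input: dbbded
Character counts:
  'b': 2
  'd': 3
  'e': 1
Maximum frequency: 3

3


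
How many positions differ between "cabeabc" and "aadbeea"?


Comparing "cabeabc" and "aadbeea" position by position:
  Position 0: 'c' vs 'a' => DIFFER
  Position 1: 'a' vs 'a' => same
  Position 2: 'b' vs 'd' => DIFFER
  Position 3: 'e' vs 'b' => DIFFER
  Position 4: 'a' vs 'e' => DIFFER
  Position 5: 'b' vs 'e' => DIFFER
  Position 6: 'c' vs 'a' => DIFFER
Positions that differ: 6

6


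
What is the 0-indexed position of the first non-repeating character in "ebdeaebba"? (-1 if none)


Input: ebdeaebba
Character frequencies:
  'a': 2
  'b': 3
  'd': 1
  'e': 3
Scanning left to right for freq == 1:
  Position 0 ('e'): freq=3, skip
  Position 1 ('b'): freq=3, skip
  Position 2 ('d'): unique! => answer = 2

2


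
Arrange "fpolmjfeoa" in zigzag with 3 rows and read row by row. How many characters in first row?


Zigzag "fpolmjfeoa" into 3 rows:
Placing characters:
  'f' => row 0
  'p' => row 1
  'o' => row 2
  'l' => row 1
  'm' => row 0
  'j' => row 1
  'f' => row 2
  'e' => row 1
  'o' => row 0
  'a' => row 1
Rows:
  Row 0: "fmo"
  Row 1: "pljea"
  Row 2: "of"
First row length: 3

3


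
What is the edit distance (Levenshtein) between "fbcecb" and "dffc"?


Computing edit distance: "fbcecb" -> "dffc"
DP table:
           d    f    f    c
      0    1    2    3    4
  f   1    1    1    2    3
  b   2    2    2    2    3
  c   3    3    3    3    2
  e   4    4    4    4    3
  c   5    5    5    5    4
  b   6    6    6    6    5
Edit distance = dp[6][4] = 5

5


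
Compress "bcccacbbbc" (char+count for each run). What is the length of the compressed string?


Input: bcccacbbbc
Runs:
  'b' x 1 => "b1"
  'c' x 3 => "c3"
  'a' x 1 => "a1"
  'c' x 1 => "c1"
  'b' x 3 => "b3"
  'c' x 1 => "c1"
Compressed: "b1c3a1c1b3c1"
Compressed length: 12

12


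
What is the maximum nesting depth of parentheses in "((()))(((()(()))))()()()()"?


Input: "((()))(((()(()))))()()()()"
Tracking depth:
  Position 0 '(': depth becomes 1
  Position 1 '(': depth becomes 2
  Position 2 '(': depth becomes 3
  Position 3 ')': depth becomes 2
  Position 4 ')': depth becomes 1
  Position 5 ')': depth becomes 0
  Position 6 '(': depth becomes 1
  Position 7 '(': depth becomes 2
  Position 8 '(': depth becomes 3
  Position 9 '(': depth becomes 4
  Position 10 ')': depth becomes 3
  Position 11 '(': depth becomes 4
  Position 12 '(': depth becomes 5
  Position 13 ')': depth becomes 4
  Position 14 ')': depth becomes 3
  Position 15 ')': depth becomes 2
  Position 16 ')': depth becomes 1
  Position 17 ')': depth becomes 0
  Position 18 '(': depth becomes 1
  Position 19 ')': depth becomes 0
  Position 20 '(': depth becomes 1
  Position 21 ')': depth becomes 0
  Position 22 '(': depth becomes 1
  Position 23 ')': depth becomes 0
  Position 24 '(': depth becomes 1
  Position 25 ')': depth becomes 0
Maximum depth reached: 5

5


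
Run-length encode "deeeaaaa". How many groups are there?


Input: deeeaaaa
Scanning for consecutive runs:
  Group 1: 'd' x 1 (positions 0-0)
  Group 2: 'e' x 3 (positions 1-3)
  Group 3: 'a' x 4 (positions 4-7)
Total groups: 3

3


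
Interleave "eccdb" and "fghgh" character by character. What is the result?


Interleaving "eccdb" and "fghgh":
  Position 0: 'e' from first, 'f' from second => "ef"
  Position 1: 'c' from first, 'g' from second => "cg"
  Position 2: 'c' from first, 'h' from second => "ch"
  Position 3: 'd' from first, 'g' from second => "dg"
  Position 4: 'b' from first, 'h' from second => "bh"
Result: efcgchdgbh

efcgchdgbh


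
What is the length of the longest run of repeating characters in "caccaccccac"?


Input: "caccaccccac"
Scanning for longest run:
  Position 1 ('a'): new char, reset run to 1
  Position 2 ('c'): new char, reset run to 1
  Position 3 ('c'): continues run of 'c', length=2
  Position 4 ('a'): new char, reset run to 1
  Position 5 ('c'): new char, reset run to 1
  Position 6 ('c'): continues run of 'c', length=2
  Position 7 ('c'): continues run of 'c', length=3
  Position 8 ('c'): continues run of 'c', length=4
  Position 9 ('a'): new char, reset run to 1
  Position 10 ('c'): new char, reset run to 1
Longest run: 'c' with length 4

4


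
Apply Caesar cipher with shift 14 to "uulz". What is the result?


Caesar cipher: shift "uulz" by 14
  'u' (pos 20) + 14 = pos 8 = 'i'
  'u' (pos 20) + 14 = pos 8 = 'i'
  'l' (pos 11) + 14 = pos 25 = 'z'
  'z' (pos 25) + 14 = pos 13 = 'n'
Result: iizn

iizn


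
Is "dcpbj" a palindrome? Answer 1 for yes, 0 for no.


Input: dcpbj
Reversed: jbpcd
  Compare pos 0 ('d') with pos 4 ('j'): MISMATCH
  Compare pos 1 ('c') with pos 3 ('b'): MISMATCH
Result: not a palindrome

0


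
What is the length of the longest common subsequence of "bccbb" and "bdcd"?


LCS of "bccbb" and "bdcd"
DP table:
           b    d    c    d
      0    0    0    0    0
  b   0    1    1    1    1
  c   0    1    1    2    2
  c   0    1    1    2    2
  b   0    1    1    2    2
  b   0    1    1    2    2
LCS length = dp[5][4] = 2

2


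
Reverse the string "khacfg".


Input: khacfg
Reading characters right to left:
  Position 5: 'g'
  Position 4: 'f'
  Position 3: 'c'
  Position 2: 'a'
  Position 1: 'h'
  Position 0: 'k'
Reversed: gfcahk

gfcahk


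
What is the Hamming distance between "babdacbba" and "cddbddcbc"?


Comparing "babdacbba" and "cddbddcbc" position by position:
  Position 0: 'b' vs 'c' => differ
  Position 1: 'a' vs 'd' => differ
  Position 2: 'b' vs 'd' => differ
  Position 3: 'd' vs 'b' => differ
  Position 4: 'a' vs 'd' => differ
  Position 5: 'c' vs 'd' => differ
  Position 6: 'b' vs 'c' => differ
  Position 7: 'b' vs 'b' => same
  Position 8: 'a' vs 'c' => differ
Total differences (Hamming distance): 8

8


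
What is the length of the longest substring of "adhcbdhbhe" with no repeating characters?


Input: "adhcbdhbhe"
Sliding window (track last position of each char):
  Position 0 ('a'): window [0,0] length 1 -- new best
  Position 1 ('d'): window [0,1] length 2 -- new best
  Position 2 ('h'): window [0,2] length 3 -- new best
  Position 3 ('c'): window [0,3] length 4 -- new best
  Position 4 ('b'): window [0,4] length 5 -- new best
  Position 5 ('d'): repeat (last at 1), move window start to 2
  Position 5 ('d'): window [2,5] length 4
  Position 6 ('h'): repeat (last at 2), move window start to 3
  Position 6 ('h'): window [3,6] length 4
  Position 7 ('b'): repeat (last at 4), move window start to 5
  Position 7 ('b'): window [5,7] length 3
  Position 8 ('h'): repeat (last at 6), move window start to 7
  Position 8 ('h'): window [7,8] length 2
  Position 9 ('e'): window [7,9] length 3
Longest substring with no repeats: "adhcb" with length 5

5


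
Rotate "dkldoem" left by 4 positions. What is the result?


Input: "dkldoem", rotate left by 4
First 4 characters: "dkld"
Remaining characters: "oem"
Concatenate remaining + first: "oem" + "dkld" = "oemdkld"

oemdkld


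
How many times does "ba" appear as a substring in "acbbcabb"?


Searching for "ba" in "acbbcabb"
Scanning each position:
  Position 0: "ac" => no
  Position 1: "cb" => no
  Position 2: "bb" => no
  Position 3: "bc" => no
  Position 4: "ca" => no
  Position 5: "ab" => no
  Position 6: "bb" => no
Total occurrences: 0

0


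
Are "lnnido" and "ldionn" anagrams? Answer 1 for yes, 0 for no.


Strings: "lnnido", "ldionn"
Sorted first:  dilnno
Sorted second: dilnno
Sorted forms match => anagrams

1


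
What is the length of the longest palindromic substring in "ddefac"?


Input: "ddefac"
Checking substrings for palindromes:
  [0:2] "dd" (len 2) => palindrome
Longest palindromic substring: "dd" with length 2

2


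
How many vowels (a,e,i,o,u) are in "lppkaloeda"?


Input: lppkaloeda
Checking each character:
  'l' at position 0: consonant
  'p' at position 1: consonant
  'p' at position 2: consonant
  'k' at position 3: consonant
  'a' at position 4: vowel (running total: 1)
  'l' at position 5: consonant
  'o' at position 6: vowel (running total: 2)
  'e' at position 7: vowel (running total: 3)
  'd' at position 8: consonant
  'a' at position 9: vowel (running total: 4)
Total vowels: 4

4


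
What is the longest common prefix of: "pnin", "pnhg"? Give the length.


Words: pnin, pnhg
  Position 0: all 'p' => match
  Position 1: all 'n' => match
  Position 2: ('i', 'h') => mismatch, stop
LCP = "pn" (length 2)

2


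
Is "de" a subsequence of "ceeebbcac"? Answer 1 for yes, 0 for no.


Check if "de" is a subsequence of "ceeebbcac"
Greedy scan:
  Position 0 ('c'): no match needed
  Position 1 ('e'): no match needed
  Position 2 ('e'): no match needed
  Position 3 ('e'): no match needed
  Position 4 ('b'): no match needed
  Position 5 ('b'): no match needed
  Position 6 ('c'): no match needed
  Position 7 ('a'): no match needed
  Position 8 ('c'): no match needed
Only matched 0/2 characters => not a subsequence

0


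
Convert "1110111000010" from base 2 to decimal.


Input: "1110111000010" in base 2
Positional expansion:
  Digit '1' (value 1) x 2^12 = 4096
  Digit '1' (value 1) x 2^11 = 2048
  Digit '1' (value 1) x 2^10 = 1024
  Digit '0' (value 0) x 2^9 = 0
  Digit '1' (value 1) x 2^8 = 256
  Digit '1' (value 1) x 2^7 = 128
  Digit '1' (value 1) x 2^6 = 64
  Digit '0' (value 0) x 2^5 = 0
  Digit '0' (value 0) x 2^4 = 0
  Digit '0' (value 0) x 2^3 = 0
  Digit '0' (value 0) x 2^2 = 0
  Digit '1' (value 1) x 2^1 = 2
  Digit '0' (value 0) x 2^0 = 0
Sum = 7618

7618


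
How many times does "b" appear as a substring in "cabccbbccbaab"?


Searching for "b" in "cabccbbccbaab"
Scanning each position:
  Position 0: "c" => no
  Position 1: "a" => no
  Position 2: "b" => MATCH
  Position 3: "c" => no
  Position 4: "c" => no
  Position 5: "b" => MATCH
  Position 6: "b" => MATCH
  Position 7: "c" => no
  Position 8: "c" => no
  Position 9: "b" => MATCH
  Position 10: "a" => no
  Position 11: "a" => no
  Position 12: "b" => MATCH
Total occurrences: 5

5


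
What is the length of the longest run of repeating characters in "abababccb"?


Input: "abababccb"
Scanning for longest run:
  Position 1 ('b'): new char, reset run to 1
  Position 2 ('a'): new char, reset run to 1
  Position 3 ('b'): new char, reset run to 1
  Position 4 ('a'): new char, reset run to 1
  Position 5 ('b'): new char, reset run to 1
  Position 6 ('c'): new char, reset run to 1
  Position 7 ('c'): continues run of 'c', length=2
  Position 8 ('b'): new char, reset run to 1
Longest run: 'c' with length 2

2


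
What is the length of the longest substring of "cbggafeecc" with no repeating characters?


Input: "cbggafeecc"
Sliding window (track last position of each char):
  Position 0 ('c'): window [0,0] length 1 -- new best
  Position 1 ('b'): window [0,1] length 2 -- new best
  Position 2 ('g'): window [0,2] length 3 -- new best
  Position 3 ('g'): repeat (last at 2), move window start to 3
  Position 3 ('g'): window [3,3] length 1
  Position 4 ('a'): window [3,4] length 2
  Position 5 ('f'): window [3,5] length 3
  Position 6 ('e'): window [3,6] length 4 -- new best
  Position 7 ('e'): repeat (last at 6), move window start to 7
  Position 7 ('e'): window [7,7] length 1
  Position 8 ('c'): window [7,8] length 2
  Position 9 ('c'): repeat (last at 8), move window start to 9
  Position 9 ('c'): window [9,9] length 1
Longest substring with no repeats: "gafe" with length 4

4


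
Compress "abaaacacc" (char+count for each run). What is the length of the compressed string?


Input: abaaacacc
Runs:
  'a' x 1 => "a1"
  'b' x 1 => "b1"
  'a' x 3 => "a3"
  'c' x 1 => "c1"
  'a' x 1 => "a1"
  'c' x 2 => "c2"
Compressed: "a1b1a3c1a1c2"
Compressed length: 12

12


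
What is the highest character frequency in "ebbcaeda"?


Input: ebbcaeda
Character counts:
  'a': 2
  'b': 2
  'c': 1
  'd': 1
  'e': 2
Maximum frequency: 2

2


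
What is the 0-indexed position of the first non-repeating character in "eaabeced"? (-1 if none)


Input: eaabeced
Character frequencies:
  'a': 2
  'b': 1
  'c': 1
  'd': 1
  'e': 3
Scanning left to right for freq == 1:
  Position 0 ('e'): freq=3, skip
  Position 1 ('a'): freq=2, skip
  Position 2 ('a'): freq=2, skip
  Position 3 ('b'): unique! => answer = 3

3


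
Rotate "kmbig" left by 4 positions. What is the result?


Input: "kmbig", rotate left by 4
First 4 characters: "kmbi"
Remaining characters: "g"
Concatenate remaining + first: "g" + "kmbi" = "gkmbi"

gkmbi


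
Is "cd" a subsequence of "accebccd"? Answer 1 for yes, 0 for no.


Check if "cd" is a subsequence of "accebccd"
Greedy scan:
  Position 0 ('a'): no match needed
  Position 1 ('c'): matches sub[0] = 'c'
  Position 2 ('c'): no match needed
  Position 3 ('e'): no match needed
  Position 4 ('b'): no match needed
  Position 5 ('c'): no match needed
  Position 6 ('c'): no match needed
  Position 7 ('d'): matches sub[1] = 'd'
All 2 characters matched => is a subsequence

1


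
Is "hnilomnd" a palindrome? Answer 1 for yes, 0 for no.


Input: hnilomnd
Reversed: dnmolinh
  Compare pos 0 ('h') with pos 7 ('d'): MISMATCH
  Compare pos 1 ('n') with pos 6 ('n'): match
  Compare pos 2 ('i') with pos 5 ('m'): MISMATCH
  Compare pos 3 ('l') with pos 4 ('o'): MISMATCH
Result: not a palindrome

0


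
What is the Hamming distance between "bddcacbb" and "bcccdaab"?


Comparing "bddcacbb" and "bcccdaab" position by position:
  Position 0: 'b' vs 'b' => same
  Position 1: 'd' vs 'c' => differ
  Position 2: 'd' vs 'c' => differ
  Position 3: 'c' vs 'c' => same
  Position 4: 'a' vs 'd' => differ
  Position 5: 'c' vs 'a' => differ
  Position 6: 'b' vs 'a' => differ
  Position 7: 'b' vs 'b' => same
Total differences (Hamming distance): 5

5


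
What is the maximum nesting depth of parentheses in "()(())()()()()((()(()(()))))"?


Input: "()(())()()()()((()(()(()))))"
Tracking depth:
  Position 0 '(': depth becomes 1
  Position 1 ')': depth becomes 0
  Position 2 '(': depth becomes 1
  Position 3 '(': depth becomes 2
  Position 4 ')': depth becomes 1
  Position 5 ')': depth becomes 0
  Position 6 '(': depth becomes 1
  Position 7 ')': depth becomes 0
  Position 8 '(': depth becomes 1
  Position 9 ')': depth becomes 0
  Position 10 '(': depth becomes 1
  Position 11 ')': depth becomes 0
  Position 12 '(': depth becomes 1
  Position 13 ')': depth becomes 0
  Position 14 '(': depth becomes 1
  Position 15 '(': depth becomes 2
  Position 16 '(': depth becomes 3
  Position 17 ')': depth becomes 2
  Position 18 '(': depth becomes 3
  Position 19 '(': depth becomes 4
  Position 20 ')': depth becomes 3
  Position 21 '(': depth becomes 4
  Position 22 '(': depth becomes 5
  Position 23 ')': depth becomes 4
  Position 24 ')': depth becomes 3
  Position 25 ')': depth becomes 2
  Position 26 ')': depth becomes 1
  Position 27 ')': depth becomes 0
Maximum depth reached: 5

5


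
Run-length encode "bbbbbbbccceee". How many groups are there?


Input: bbbbbbbccceee
Scanning for consecutive runs:
  Group 1: 'b' x 7 (positions 0-6)
  Group 2: 'c' x 3 (positions 7-9)
  Group 3: 'e' x 3 (positions 10-12)
Total groups: 3

3


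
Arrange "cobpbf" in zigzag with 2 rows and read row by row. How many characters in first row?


Zigzag "cobpbf" into 2 rows:
Placing characters:
  'c' => row 0
  'o' => row 1
  'b' => row 0
  'p' => row 1
  'b' => row 0
  'f' => row 1
Rows:
  Row 0: "cbb"
  Row 1: "opf"
First row length: 3

3


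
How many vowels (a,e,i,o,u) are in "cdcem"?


Input: cdcem
Checking each character:
  'c' at position 0: consonant
  'd' at position 1: consonant
  'c' at position 2: consonant
  'e' at position 3: vowel (running total: 1)
  'm' at position 4: consonant
Total vowels: 1

1
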